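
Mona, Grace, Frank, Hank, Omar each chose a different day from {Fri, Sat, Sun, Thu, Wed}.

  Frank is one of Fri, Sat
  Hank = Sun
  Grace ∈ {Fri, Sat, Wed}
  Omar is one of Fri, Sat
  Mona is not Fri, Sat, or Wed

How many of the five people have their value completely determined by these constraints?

3

Hank must be Sun (only option left). So Mona can't be Sun.
Mona must be Thu (only option left).
The 3 still-open variables together cover exactly {Fri, Sat, Wed} — 3 values for 3 variables — and Wed appears only in Grace's list, so Grace = Wed.
Determined: Mona=Thu, Grace=Wed, Hank=Sun. The other people each still have more than one consistent value. That makes 3.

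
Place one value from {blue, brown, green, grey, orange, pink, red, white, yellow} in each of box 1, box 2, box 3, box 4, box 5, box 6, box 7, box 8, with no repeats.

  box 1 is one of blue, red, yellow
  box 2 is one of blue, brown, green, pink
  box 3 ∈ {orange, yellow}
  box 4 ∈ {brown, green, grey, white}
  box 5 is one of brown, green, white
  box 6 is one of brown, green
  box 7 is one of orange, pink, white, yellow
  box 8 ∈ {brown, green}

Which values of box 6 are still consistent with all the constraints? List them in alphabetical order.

brown, green

The 2 variables box 6 and box 8 are confined to {brown, green}, which locks those values in; drop them from box 2, box 4, box 5.
box 5 has just one choice, so box 5 = white. Remove white from box 4, box 7.
box 4 has just one choice, so box 4 = grey.
No further eliminations apply; box 6 can still be any of brown, green.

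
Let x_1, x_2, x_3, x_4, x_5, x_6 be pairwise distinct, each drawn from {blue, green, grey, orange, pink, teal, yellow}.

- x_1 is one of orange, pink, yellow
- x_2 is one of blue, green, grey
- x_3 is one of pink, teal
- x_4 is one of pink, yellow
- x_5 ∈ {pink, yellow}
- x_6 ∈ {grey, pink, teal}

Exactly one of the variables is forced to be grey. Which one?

x_6

x_4 and x_5 between them cover only {pink, yellow} — a naked pair. Remove those values from x_1, x_3, x_6.
x_1 has just one choice, so x_1 = orange.
x_3 has just one choice, so x_3 = teal. Remove teal from x_6.
So grey goes to x_6.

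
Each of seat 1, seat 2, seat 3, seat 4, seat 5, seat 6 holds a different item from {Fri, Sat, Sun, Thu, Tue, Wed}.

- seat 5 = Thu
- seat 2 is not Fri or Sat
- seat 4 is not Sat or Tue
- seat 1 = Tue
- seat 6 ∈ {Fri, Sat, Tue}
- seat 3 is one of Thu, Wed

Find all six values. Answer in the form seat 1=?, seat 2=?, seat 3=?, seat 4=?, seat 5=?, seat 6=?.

seat 1=Tue, seat 2=Sun, seat 3=Wed, seat 4=Fri, seat 5=Thu, seat 6=Sat

seat 1 must be Tue (only option left). Eliminate Tue elsewhere: seat 2, seat 6.
seat 5's domain is down to {Thu}, so seat 5 = Thu. So seat 2, seat 3, seat 4 can't be Thu.
seat 3 has just one choice, so seat 3 = Wed. Strike Wed from seat 2, seat 4.
seat 2 has just one choice, so seat 2 = Sun. Remove Sun from seat 4.
seat 4 must be Fri (only option left). So seat 6 can't be Fri.
seat 6 has just one choice, so seat 6 = Sat.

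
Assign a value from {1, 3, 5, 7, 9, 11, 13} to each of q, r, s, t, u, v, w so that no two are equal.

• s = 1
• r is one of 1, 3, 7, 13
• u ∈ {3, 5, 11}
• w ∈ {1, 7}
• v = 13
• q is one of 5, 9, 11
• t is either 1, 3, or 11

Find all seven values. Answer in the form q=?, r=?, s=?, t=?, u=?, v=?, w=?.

s's domain is down to {1}, so s = 1. Eliminate 1 elsewhere: r, t, w.
That leaves v = 13. Strike 13 from r.
w has just one choice, so w = 7. Strike 7 from r.
r's domain is down to {3}, so r = 3. Remove 3 from t, u.
That leaves t = 11. Eliminate 11 elsewhere: q, u.
That leaves u = 5. Eliminate 5 elsewhere: q.
q's domain is down to {9}, so q = 9.

q=9, r=3, s=1, t=11, u=5, v=13, w=7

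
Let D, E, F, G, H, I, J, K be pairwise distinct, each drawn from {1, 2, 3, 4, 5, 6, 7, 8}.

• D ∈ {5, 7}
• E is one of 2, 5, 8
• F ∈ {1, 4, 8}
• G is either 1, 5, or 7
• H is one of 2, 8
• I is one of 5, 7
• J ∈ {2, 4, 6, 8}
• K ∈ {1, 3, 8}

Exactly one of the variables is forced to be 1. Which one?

Among the 8 variables, 3 fits only K (and all 8 values in {1, 2, 3, 4, 5, 6, 7, 8} must be used), so K = 3.
The 7 still-open variables draw from only 7 values {1, 2, 4, 5, 6, 7, 8}, so each is used; only J can be 6, hence J = 6.
The 6 still-open variables together cover exactly {1, 2, 4, 5, 7, 8} — 6 values for 6 variables — and 4 appears only in F's list, so F = 4.
The 5 still-open variables draw from only 5 values {1, 2, 5, 7, 8}, so each is used; only G can be 1, hence G = 1.

G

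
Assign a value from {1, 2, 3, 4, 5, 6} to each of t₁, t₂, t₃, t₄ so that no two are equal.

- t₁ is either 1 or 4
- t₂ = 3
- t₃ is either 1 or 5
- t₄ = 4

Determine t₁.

t₂ must be 3 (only option left).
t₄'s domain is down to {4}, so t₄ = 4. Remove 4 from t₁.
So t₁ = 1.

1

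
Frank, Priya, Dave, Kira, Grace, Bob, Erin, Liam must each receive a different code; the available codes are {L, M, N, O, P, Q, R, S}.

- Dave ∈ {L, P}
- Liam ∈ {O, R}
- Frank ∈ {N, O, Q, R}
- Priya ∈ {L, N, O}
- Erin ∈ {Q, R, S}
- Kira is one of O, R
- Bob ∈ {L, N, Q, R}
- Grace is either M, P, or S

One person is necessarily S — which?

The 8 variables together cover exactly {L, M, N, O, P, Q, R, S} — 8 values for 8 variables — and M appears only in Grace's list, so Grace = M.
The 7 still-open variables draw from only 7 values {L, N, O, P, Q, R, S}, so each is used; only Dave can be P, hence Dave = P.
Among the 6 still-open variables, S fits only Erin (and all 6 values in {L, N, O, Q, R, S} must be used), so Erin = S.

Erin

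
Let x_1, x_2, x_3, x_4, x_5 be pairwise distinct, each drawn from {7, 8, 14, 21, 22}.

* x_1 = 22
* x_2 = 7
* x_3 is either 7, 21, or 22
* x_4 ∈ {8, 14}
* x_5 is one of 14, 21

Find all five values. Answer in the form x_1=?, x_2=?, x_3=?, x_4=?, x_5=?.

x_1=22, x_2=7, x_3=21, x_4=8, x_5=14

x_1 has just one choice, so x_1 = 22. Strike 22 from x_3.
x_2 has just one choice, so x_2 = 7. So x_3 can't be 7.
x_3 has just one choice, so x_3 = 21. Remove 21 from x_5.
x_5 has just one choice, so x_5 = 14. Eliminate 14 elsewhere: x_4.
x_4 must be 8 (only option left).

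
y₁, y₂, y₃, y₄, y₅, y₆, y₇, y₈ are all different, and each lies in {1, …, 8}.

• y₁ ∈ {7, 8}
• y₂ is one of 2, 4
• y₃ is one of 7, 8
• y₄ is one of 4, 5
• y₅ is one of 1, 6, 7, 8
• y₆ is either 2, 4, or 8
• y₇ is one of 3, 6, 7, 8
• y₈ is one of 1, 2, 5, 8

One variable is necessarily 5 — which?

y₄

The 8 variables together cover exactly {1, 2, 3, 4, 5, 6, 7, 8} — 8 values for 8 variables — and 3 appears only in y₇'s list, so y₇ = 3.
The 7 still-open variables draw from only 7 values {1, 2, 4, 5, 6, 7, 8}, so each is used; only y₅ can be 6, hence y₅ = 6.
Among the 6 still-open variables, 1 fits only y₈ (and all 6 values in {1, 2, 4, 5, 7, 8} must be used), so y₈ = 1.
The 5 still-open variables draw from only 5 values {2, 4, 5, 7, 8}, so each is used; only y₄ can be 5, hence y₄ = 5.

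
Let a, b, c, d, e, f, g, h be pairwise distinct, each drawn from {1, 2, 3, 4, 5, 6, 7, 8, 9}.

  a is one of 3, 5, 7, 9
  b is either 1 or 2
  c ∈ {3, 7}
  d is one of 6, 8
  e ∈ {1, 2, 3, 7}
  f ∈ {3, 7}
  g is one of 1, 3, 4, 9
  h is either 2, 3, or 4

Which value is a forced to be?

c and f between them cover only {3, 7} — a naked pair. Remove those values from a, e, g, h.
The 2 variables b and e are confined to {1, 2}, which locks those values in; drop them from g, h.
That leaves h = 4. So g can't be 4.
g has just one choice, so g = 9. Remove 9 from a.
So a = 5.

5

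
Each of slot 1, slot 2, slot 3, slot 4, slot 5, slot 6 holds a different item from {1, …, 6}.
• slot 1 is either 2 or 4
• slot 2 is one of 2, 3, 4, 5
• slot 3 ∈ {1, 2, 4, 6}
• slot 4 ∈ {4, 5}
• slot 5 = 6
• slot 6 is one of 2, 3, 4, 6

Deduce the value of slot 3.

1

slot 5's domain is down to {6}, so slot 5 = 6. So slot 3, slot 6 can't be 6.
Among the 5 still-open variables, 1 fits only slot 3 (and all 5 values in {1, 2, 3, 4, 5} must be used), so slot 3 = 1.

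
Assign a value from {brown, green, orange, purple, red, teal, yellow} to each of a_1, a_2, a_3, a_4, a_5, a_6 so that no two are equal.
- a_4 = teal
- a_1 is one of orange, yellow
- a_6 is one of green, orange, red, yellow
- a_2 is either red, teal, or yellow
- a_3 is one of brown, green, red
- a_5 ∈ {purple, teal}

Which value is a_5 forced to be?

purple

a_4 has just one choice, so a_4 = teal. So a_2, a_5 can't be teal.
So a_5 = purple.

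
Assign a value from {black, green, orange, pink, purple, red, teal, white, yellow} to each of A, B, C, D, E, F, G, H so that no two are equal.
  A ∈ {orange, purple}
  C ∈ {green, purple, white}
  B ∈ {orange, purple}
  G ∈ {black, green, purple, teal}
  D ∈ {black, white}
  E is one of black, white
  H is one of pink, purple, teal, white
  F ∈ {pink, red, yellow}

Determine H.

pink

A and B share exactly the 2 values {orange, purple}; by pigeonhole those values go to them, so strike orange, purple from C, G, H.
D and E share exactly the 2 values {black, white}; by pigeonhole those values go to them, so strike black, white from C, G, H.
That leaves C = green. So G can't be green.
G has just one choice, so G = teal. Remove teal from H.
So H = pink.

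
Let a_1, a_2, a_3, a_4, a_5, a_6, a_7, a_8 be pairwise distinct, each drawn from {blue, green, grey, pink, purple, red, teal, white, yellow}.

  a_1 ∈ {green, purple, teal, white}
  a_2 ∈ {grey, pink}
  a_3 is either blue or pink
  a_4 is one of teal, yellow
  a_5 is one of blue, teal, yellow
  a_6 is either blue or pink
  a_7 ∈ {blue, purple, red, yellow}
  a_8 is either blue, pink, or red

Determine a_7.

a_3 and a_6 between them cover only {blue, pink} — a naked pair. Remove those values from a_2, a_5, a_7, a_8.
a_2 must be grey (only option left).
a_8 must be red (only option left). Eliminate red elsewhere: a_7.
The 2 variables a_4 and a_5 are confined to {teal, yellow}, which locks those values in; drop them from a_1, a_7.
So a_7 = purple.

purple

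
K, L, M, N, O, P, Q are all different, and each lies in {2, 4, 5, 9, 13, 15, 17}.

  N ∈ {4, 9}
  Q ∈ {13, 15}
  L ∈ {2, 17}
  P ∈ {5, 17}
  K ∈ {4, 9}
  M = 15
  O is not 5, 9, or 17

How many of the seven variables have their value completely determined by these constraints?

M's domain is down to {15}, so M = 15. Remove 15 from O, Q.
Q must be 13 (only option left). So O can't be 13.
Among the 5 still-open variables, 5 fits only P (and all 5 values in {2, 4, 5, 9, 17} must be used), so P = 5.
Among the 4 still-open variables, 17 fits only L (and all 4 values in {2, 4, 9, 17} must be used), so L = 17.
Among the 3 still-open variables, 2 fits only O (and all 3 values in {2, 4, 9} must be used), so O = 2.
Determined: L=17, M=15, O=2, P=5, Q=13. The other variables each still have more than one consistent value. That makes 5.

5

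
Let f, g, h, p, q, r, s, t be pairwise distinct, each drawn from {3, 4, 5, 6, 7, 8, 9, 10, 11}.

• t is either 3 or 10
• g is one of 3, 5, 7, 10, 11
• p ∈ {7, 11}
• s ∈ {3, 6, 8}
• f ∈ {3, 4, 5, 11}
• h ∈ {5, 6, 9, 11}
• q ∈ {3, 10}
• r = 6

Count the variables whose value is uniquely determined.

2

r's domain is down to {6}, so r = 6. So h, s can't be 6.
q and t between them cover only {3, 10} — a naked pair. Remove those values from f, g, s.
s has just one choice, so s = 8.
Determined: r=6, s=8. The other variables each still have more than one consistent value. That makes 2.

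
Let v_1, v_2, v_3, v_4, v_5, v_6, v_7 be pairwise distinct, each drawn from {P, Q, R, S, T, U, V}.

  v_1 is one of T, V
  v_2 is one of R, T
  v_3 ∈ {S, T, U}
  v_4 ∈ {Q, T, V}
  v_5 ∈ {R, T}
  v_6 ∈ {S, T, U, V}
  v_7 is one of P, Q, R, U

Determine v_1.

V

Among the 7 variables, P fits only v_7 (and all 7 values in {P, Q, R, S, T, U, V} must be used), so v_7 = P.
Among the 6 still-open variables, Q fits only v_4 (and all 6 values in {Q, R, S, T, U, V} must be used), so v_4 = Q.
v_2 and v_5 share exactly the 2 values {R, T}; by pigeonhole those values go to them, so strike R, T from v_1, v_3, v_6.
So v_1 = V.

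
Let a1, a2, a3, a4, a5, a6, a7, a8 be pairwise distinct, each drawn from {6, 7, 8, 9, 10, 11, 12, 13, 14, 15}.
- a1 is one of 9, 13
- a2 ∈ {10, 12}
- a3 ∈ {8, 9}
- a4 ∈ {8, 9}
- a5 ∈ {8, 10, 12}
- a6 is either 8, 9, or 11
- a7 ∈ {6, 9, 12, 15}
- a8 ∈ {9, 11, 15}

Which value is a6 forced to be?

11

The 8 variables together cover exactly {6, 8, 9, 10, 11, 12, 13, 15} — 8 values for 8 variables — and 6 appears only in a7's list, so a7 = 6.
The 7 still-open variables draw from only 7 values {8, 9, 10, 11, 12, 13, 15}, so each is used; only a1 can be 13, hence a1 = 13.
Among the 6 still-open variables, 15 fits only a8 (and all 6 values in {8, 9, 10, 11, 12, 15} must be used), so a8 = 15.
The 5 still-open variables together cover exactly {8, 9, 10, 11, 12} — 5 values for 5 variables — and 11 appears only in a6's list, so a6 = 11.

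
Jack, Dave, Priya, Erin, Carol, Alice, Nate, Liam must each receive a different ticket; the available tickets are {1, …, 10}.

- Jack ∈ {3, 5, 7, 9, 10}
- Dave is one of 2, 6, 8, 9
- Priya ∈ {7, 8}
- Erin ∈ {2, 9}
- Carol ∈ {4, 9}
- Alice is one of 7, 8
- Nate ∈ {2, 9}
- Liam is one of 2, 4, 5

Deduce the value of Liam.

5

Priya and Alice share exactly the 2 values {7, 8}; by pigeonhole those values go to them, so strike 7, 8 from Jack, Dave.
The 2 variables Erin and Nate are confined to {2, 9}, which locks those values in; drop them from Jack, Dave, Carol, Liam.
That leaves Dave = 6.
Carol must be 4 (only option left). Eliminate 4 elsewhere: Liam.
So Liam = 5.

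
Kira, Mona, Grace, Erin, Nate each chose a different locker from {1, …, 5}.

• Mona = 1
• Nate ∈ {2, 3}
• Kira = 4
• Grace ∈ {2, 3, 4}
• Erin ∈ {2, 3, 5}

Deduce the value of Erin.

5

Kira has just one choice, so Kira = 4. Strike 4 from Grace.
Mona's domain is down to {1}, so Mona = 1.
The 3 still-open variables draw from only 3 values {2, 3, 5}, so each is used; only Erin can be 5, hence Erin = 5.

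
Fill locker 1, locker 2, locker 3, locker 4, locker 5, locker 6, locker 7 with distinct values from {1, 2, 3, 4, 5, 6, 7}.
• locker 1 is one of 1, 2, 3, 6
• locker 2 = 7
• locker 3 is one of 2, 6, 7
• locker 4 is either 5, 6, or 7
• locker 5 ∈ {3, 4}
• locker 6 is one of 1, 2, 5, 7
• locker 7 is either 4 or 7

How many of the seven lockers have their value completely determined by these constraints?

locker 2 has just one choice, so locker 2 = 7. Eliminate 7 elsewhere: locker 3, locker 4, locker 6, locker 7.
locker 7 must be 4 (only option left). Eliminate 4 elsewhere: locker 5.
locker 5 has just one choice, so locker 5 = 3. So locker 1 can't be 3.
Determined: locker 2=7, locker 5=3, locker 7=4. The other lockers each still have more than one consistent value. That makes 3.

3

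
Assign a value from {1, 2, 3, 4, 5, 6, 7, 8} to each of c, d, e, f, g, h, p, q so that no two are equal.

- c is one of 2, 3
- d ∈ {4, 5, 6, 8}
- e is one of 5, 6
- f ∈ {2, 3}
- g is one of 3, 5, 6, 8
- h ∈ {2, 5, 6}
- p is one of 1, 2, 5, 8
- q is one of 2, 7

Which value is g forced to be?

The 8 variables together cover exactly {1, 2, 3, 4, 5, 6, 7, 8} — 8 values for 8 variables — and 1 appears only in p's list, so p = 1.
Among the 7 still-open variables, 4 fits only d (and all 7 values in {2, 3, 4, 5, 6, 7, 8} must be used), so d = 4.
The 6 still-open variables draw from only 6 values {2, 3, 5, 6, 7, 8}, so each is used; only q can be 7, hence q = 7.
Among the 5 still-open variables, 8 fits only g (and all 5 values in {2, 3, 5, 6, 8} must be used), so g = 8.

8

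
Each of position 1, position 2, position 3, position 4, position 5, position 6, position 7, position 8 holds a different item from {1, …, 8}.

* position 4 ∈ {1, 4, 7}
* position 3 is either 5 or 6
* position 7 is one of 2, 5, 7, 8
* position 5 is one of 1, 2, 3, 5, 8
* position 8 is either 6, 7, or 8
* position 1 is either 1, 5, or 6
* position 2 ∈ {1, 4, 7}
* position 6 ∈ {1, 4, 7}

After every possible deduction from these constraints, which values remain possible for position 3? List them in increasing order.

The 8 variables together cover exactly {1, 2, 3, 4, 5, 6, 7, 8} — 8 values for 8 variables — and 3 appears only in position 5's list, so position 5 = 3.
The 7 still-open variables draw from only 7 values {1, 2, 4, 5, 6, 7, 8}, so each is used; only position 7 can be 2, hence position 7 = 2.
Among the 6 still-open variables, 8 fits only position 8 (and all 6 values in {1, 4, 5, 6, 7, 8} must be used), so position 8 = 8.
position 2, position 4, position 6 share exactly the 3 values {1, 4, 7}; by pigeonhole those values go to them, so strike 1, 4, 7 from position 1.
No further eliminations apply; position 3 can still be any of 5, 6.

5, 6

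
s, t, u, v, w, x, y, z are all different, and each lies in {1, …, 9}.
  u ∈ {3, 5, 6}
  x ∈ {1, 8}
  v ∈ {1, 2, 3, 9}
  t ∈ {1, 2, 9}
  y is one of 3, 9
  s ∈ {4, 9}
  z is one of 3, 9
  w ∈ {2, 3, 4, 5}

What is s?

4

Among the 8 variables, 6 fits only u (and all 8 values in {1, 2, 3, 4, 5, 6, 8, 9} must be used), so u = 6.
The 7 still-open variables together cover exactly {1, 2, 3, 4, 5, 8, 9} — 7 values for 7 variables — and 5 appears only in w's list, so w = 5.
The 6 still-open variables draw from only 6 values {1, 2, 3, 4, 8, 9}, so each is used; only s can be 4, hence s = 4.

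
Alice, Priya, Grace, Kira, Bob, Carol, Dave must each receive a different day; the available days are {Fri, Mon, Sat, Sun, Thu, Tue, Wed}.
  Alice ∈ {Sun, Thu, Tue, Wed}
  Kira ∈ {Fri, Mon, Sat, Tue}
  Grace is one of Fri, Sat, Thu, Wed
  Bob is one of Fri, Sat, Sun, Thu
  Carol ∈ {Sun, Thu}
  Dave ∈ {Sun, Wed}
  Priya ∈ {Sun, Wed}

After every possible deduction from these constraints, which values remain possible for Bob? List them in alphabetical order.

Fri, Sat

Among the 7 variables, Mon fits only Kira (and all 7 values in {Fri, Mon, Sat, Sun, Thu, Tue, Wed} must be used), so Kira = Mon.
Among the 6 still-open variables, Tue fits only Alice (and all 6 values in {Fri, Sat, Sun, Thu, Tue, Wed} must be used), so Alice = Tue.
Priya and Dave share exactly the 2 values {Sun, Wed}; by pigeonhole those values go to them, so strike Sun, Wed from Grace, Bob, Carol.
Carol has just one choice, so Carol = Thu. So Grace, Bob can't be Thu.
No further eliminations apply; Bob can still be any of Fri, Sat.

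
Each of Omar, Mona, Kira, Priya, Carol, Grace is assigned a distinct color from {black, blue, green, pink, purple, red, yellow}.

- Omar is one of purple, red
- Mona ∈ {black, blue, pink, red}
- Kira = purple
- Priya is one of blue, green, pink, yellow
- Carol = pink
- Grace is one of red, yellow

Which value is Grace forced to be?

yellow

Kira's domain is down to {purple}, so Kira = purple. Eliminate purple elsewhere: Omar.
Carol has just one choice, so Carol = pink. Remove pink from Mona, Priya.
That leaves Omar = red. Remove red from Mona, Grace.
So Grace = yellow.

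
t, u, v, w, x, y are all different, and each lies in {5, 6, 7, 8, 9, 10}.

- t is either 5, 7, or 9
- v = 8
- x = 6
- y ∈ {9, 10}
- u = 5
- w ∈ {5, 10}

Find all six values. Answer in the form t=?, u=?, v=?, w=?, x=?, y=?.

u's domain is down to {5}, so u = 5. So t, w can't be 5.
v must be 8 (only option left).
w has just one choice, so w = 10. Remove 10 from y.
x must be 6 (only option left).
y has just one choice, so y = 9. Strike 9 from t.
That leaves t = 7.

t=7, u=5, v=8, w=10, x=6, y=9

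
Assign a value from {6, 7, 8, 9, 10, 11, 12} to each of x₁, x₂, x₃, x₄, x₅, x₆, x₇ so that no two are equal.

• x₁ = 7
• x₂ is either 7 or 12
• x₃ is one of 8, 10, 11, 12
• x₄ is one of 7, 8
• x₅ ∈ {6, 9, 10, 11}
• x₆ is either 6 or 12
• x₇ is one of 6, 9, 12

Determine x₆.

6

x₁ must be 7 (only option left). Eliminate 7 elsewhere: x₂, x₄.
That leaves x₂ = 12. Remove 12 from x₃, x₆, x₇.
So x₆ = 6.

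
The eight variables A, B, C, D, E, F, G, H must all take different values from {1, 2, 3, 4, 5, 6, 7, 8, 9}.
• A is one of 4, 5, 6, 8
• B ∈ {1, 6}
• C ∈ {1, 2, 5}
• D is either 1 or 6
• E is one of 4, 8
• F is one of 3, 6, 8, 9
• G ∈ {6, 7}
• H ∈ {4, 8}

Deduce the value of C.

B and D share exactly the 2 values {1, 6}; by pigeonhole those values go to them, so strike 1, 6 from A, C, F, G.
That leaves G = 7.
E and H share exactly the 2 values {4, 8}; by pigeonhole those values go to them, so strike 4, 8 from A, F.
A's domain is down to {5}, so A = 5. Remove 5 from C.
So C = 2.

2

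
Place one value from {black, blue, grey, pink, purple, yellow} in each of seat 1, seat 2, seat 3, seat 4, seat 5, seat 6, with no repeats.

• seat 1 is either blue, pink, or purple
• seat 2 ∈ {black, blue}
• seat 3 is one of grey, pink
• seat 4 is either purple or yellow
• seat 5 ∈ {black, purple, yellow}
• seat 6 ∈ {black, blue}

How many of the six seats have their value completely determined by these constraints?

2

The 6 variables together cover exactly {black, blue, grey, pink, purple, yellow} — 6 values for 6 variables — and grey appears only in seat 3's list, so seat 3 = grey.
Among the 5 still-open variables, pink fits only seat 1 (and all 5 values in {black, blue, pink, purple, yellow} must be used), so seat 1 = pink.
seat 2 and seat 6 share exactly the 2 values {black, blue}; by pigeonhole those values go to them, so strike black, blue from seat 5.
Determined: seat 1=pink, seat 3=grey. The other seats each still have more than one consistent value. That makes 2.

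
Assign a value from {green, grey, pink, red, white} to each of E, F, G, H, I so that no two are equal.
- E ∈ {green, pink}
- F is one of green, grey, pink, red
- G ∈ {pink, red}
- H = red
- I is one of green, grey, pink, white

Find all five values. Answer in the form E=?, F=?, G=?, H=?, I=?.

E=green, F=grey, G=pink, H=red, I=white

H must be red (only option left). Strike red from F, G.
G must be pink (only option left). So E, F, I can't be pink.
E has just one choice, so E = green. So F, I can't be green.
F has just one choice, so F = grey. So I can't be grey.
I's domain is down to {white}, so I = white.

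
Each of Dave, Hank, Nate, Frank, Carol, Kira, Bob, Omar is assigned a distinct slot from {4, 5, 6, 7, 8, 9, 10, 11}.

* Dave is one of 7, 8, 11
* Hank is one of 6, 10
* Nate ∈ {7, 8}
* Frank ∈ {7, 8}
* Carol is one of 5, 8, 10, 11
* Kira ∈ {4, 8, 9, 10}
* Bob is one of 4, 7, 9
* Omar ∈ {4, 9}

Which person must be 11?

Dave

The 8 variables draw from only 8 values {4, 5, 6, 7, 8, 9, 10, 11}, so each is used; only Carol can be 5, hence Carol = 5.
The 7 still-open variables draw from only 7 values {4, 6, 7, 8, 9, 10, 11}, so each is used; only Hank can be 6, hence Hank = 6.
Among the 6 still-open variables, 10 fits only Kira (and all 6 values in {4, 7, 8, 9, 10, 11} must be used), so Kira = 10.
Among the 5 still-open variables, 11 fits only Dave (and all 5 values in {4, 7, 8, 9, 11} must be used), so Dave = 11.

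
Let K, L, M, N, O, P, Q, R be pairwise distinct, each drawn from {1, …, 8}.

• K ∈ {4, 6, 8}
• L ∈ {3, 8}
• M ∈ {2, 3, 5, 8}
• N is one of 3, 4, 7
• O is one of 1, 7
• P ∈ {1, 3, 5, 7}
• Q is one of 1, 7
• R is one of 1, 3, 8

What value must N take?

Among the 8 variables, 2 fits only M (and all 8 values in {1, 2, 3, 4, 5, 6, 7, 8} must be used), so M = 2.
The 7 still-open variables draw from only 7 values {1, 3, 4, 5, 6, 7, 8}, so each is used; only P can be 5, hence P = 5.
The 6 still-open variables draw from only 6 values {1, 3, 4, 6, 7, 8}, so each is used; only K can be 6, hence K = 6.
The 5 still-open variables draw from only 5 values {1, 3, 4, 7, 8}, so each is used; only N can be 4, hence N = 4.

4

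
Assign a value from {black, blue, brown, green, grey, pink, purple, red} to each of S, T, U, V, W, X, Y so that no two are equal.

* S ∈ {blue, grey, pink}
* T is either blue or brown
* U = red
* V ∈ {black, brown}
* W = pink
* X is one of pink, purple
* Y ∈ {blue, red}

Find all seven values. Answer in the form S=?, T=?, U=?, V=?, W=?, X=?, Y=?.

U has just one choice, so U = red. Remove red from Y.
W has just one choice, so W = pink. So S, X can't be pink.
X must be purple (only option left).
Y must be blue (only option left). Remove blue from S, T.
That leaves S = grey.
T must be brown (only option left). Eliminate brown elsewhere: V.
V has just one choice, so V = black.

S=grey, T=brown, U=red, V=black, W=pink, X=purple, Y=blue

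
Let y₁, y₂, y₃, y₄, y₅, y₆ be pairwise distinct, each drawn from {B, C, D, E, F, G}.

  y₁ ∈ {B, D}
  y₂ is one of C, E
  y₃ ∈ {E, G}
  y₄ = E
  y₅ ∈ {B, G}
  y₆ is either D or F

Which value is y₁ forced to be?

D

y₄ has just one choice, so y₄ = E. Remove E from y₂, y₃.
That leaves y₂ = C.
That leaves y₃ = G. Strike G from y₅.
y₅'s domain is down to {B}, so y₅ = B. Strike B from y₁.
So y₁ = D.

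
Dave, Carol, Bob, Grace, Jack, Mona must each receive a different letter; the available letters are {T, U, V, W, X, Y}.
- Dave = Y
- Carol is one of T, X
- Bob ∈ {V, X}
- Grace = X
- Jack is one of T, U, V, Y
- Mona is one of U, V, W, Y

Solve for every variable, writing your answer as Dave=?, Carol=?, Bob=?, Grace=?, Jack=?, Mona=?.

Dave's domain is down to {Y}, so Dave = Y. So Jack, Mona can't be Y.
That leaves Grace = X. Remove X from Carol, Bob.
Carol has just one choice, so Carol = T. Remove T from Jack.
Bob has just one choice, so Bob = V. Strike V from Jack, Mona.
Jack's domain is down to {U}, so Jack = U. Eliminate U elsewhere: Mona.
Mona's domain is down to {W}, so Mona = W.

Dave=Y, Carol=T, Bob=V, Grace=X, Jack=U, Mona=W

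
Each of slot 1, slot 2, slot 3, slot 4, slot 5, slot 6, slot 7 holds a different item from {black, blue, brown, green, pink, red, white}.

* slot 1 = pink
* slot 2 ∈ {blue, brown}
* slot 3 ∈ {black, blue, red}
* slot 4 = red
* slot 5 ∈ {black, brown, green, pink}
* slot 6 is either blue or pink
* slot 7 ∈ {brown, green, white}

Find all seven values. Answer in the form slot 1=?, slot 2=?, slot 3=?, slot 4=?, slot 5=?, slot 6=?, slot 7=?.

slot 1=pink, slot 2=brown, slot 3=black, slot 4=red, slot 5=green, slot 6=blue, slot 7=white

slot 1's domain is down to {pink}, so slot 1 = pink. Remove pink from slot 5, slot 6.
slot 4's domain is down to {red}, so slot 4 = red. Strike red from slot 3.
slot 6 must be blue (only option left). So slot 2, slot 3 can't be blue.
slot 2's domain is down to {brown}, so slot 2 = brown. So slot 5, slot 7 can't be brown.
slot 3's domain is down to {black}, so slot 3 = black. So slot 5 can't be black.
slot 5's domain is down to {green}, so slot 5 = green. So slot 7 can't be green.
That leaves slot 7 = white.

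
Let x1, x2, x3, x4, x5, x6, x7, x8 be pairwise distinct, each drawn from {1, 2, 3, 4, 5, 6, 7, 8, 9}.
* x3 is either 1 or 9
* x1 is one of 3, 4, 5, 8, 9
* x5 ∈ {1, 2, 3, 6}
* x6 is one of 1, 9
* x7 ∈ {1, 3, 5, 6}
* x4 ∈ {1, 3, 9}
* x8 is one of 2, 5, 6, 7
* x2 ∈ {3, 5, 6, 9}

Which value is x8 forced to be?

x3 and x6 share exactly the 2 values {1, 9}; by pigeonhole those values go to them, so strike 1, 9 from x1, x2, x4, x5, x7.
That leaves x4 = 3. Remove 3 from x1, x2, x5, x7.
The 2 variables x2 and x7 are confined to {5, 6}, which locks those values in; drop them from x1, x5, x8.
That leaves x5 = 2. Remove 2 from x8.
So x8 = 7.

7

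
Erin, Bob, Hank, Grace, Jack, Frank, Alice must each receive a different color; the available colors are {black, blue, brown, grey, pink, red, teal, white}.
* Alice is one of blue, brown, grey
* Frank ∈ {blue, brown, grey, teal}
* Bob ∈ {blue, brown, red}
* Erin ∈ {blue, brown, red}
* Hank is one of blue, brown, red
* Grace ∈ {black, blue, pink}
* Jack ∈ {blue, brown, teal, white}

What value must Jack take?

Erin, Bob, Hank share exactly the 3 values {blue, brown, red}; by pigeonhole those values go to them, so strike blue, brown, red from Grace, Jack, Frank, Alice.
Alice has just one choice, so Alice = grey. Eliminate grey elsewhere: Frank.
Frank has just one choice, so Frank = teal. Strike teal from Jack.
So Jack = white.

white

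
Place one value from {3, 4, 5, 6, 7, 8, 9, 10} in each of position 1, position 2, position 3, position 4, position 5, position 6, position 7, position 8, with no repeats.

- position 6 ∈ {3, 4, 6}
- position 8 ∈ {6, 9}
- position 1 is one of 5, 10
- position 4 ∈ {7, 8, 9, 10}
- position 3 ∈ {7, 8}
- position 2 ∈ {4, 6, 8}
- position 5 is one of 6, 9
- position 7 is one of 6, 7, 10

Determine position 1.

Among the 8 variables, 3 fits only position 6 (and all 8 values in {3, 4, 5, 6, 7, 8, 9, 10} must be used), so position 6 = 3.
The 7 still-open variables together cover exactly {4, 5, 6, 7, 8, 9, 10} — 7 values for 7 variables — and 4 appears only in position 2's list, so position 2 = 4.
The 6 still-open variables together cover exactly {5, 6, 7, 8, 9, 10} — 6 values for 6 variables — and 5 appears only in position 1's list, so position 1 = 5.

5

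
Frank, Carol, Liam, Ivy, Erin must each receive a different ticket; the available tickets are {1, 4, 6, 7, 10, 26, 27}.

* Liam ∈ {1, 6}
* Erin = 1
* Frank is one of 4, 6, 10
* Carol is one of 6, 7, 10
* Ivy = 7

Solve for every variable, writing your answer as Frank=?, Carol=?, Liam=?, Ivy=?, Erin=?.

Ivy's domain is down to {7}, so Ivy = 7. Eliminate 7 elsewhere: Carol.
That leaves Erin = 1. Eliminate 1 elsewhere: Liam.
Liam has just one choice, so Liam = 6. Remove 6 from Frank, Carol.
That leaves Carol = 10. Remove 10 from Frank.
Frank's domain is down to {4}, so Frank = 4.

Frank=4, Carol=10, Liam=6, Ivy=7, Erin=1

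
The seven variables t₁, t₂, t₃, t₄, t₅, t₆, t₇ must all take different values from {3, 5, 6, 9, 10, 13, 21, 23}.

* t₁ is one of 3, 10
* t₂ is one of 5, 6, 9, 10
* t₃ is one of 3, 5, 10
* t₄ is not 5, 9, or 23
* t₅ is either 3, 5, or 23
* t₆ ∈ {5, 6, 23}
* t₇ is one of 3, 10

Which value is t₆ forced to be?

t₁ and t₇ between them cover only {3, 10} — a naked pair. Remove those values from t₂, t₃, t₄, t₅.
That leaves t₃ = 5. Remove 5 from t₂, t₅, t₆.
t₅'s domain is down to {23}, so t₅ = 23. Strike 23 from t₆.
So t₆ = 6.

6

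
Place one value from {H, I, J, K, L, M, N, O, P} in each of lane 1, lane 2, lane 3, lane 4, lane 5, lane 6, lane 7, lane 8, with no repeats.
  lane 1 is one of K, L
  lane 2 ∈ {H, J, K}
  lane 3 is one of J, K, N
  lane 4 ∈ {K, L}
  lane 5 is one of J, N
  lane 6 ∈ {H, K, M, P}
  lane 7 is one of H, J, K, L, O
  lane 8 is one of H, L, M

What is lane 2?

H

Among the 8 variables, O fits only lane 7 (and all 8 values in {H, J, K, L, M, N, O, P} must be used), so lane 7 = O.
Among the 7 still-open variables, P fits only lane 6 (and all 7 values in {H, J, K, L, M, N, P} must be used), so lane 6 = P.
The 6 still-open variables draw from only 6 values {H, J, K, L, M, N}, so each is used; only lane 8 can be M, hence lane 8 = M.
The 5 still-open variables draw from only 5 values {H, J, K, L, N}, so each is used; only lane 2 can be H, hence lane 2 = H.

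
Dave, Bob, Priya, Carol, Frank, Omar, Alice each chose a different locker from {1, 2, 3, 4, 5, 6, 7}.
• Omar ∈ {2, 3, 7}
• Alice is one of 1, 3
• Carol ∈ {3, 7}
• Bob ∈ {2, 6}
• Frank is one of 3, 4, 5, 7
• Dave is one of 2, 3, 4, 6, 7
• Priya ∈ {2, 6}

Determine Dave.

4

The 7 variables draw from only 7 values {1, 2, 3, 4, 5, 6, 7}, so each is used; only Alice can be 1, hence Alice = 1.
Among the 6 still-open variables, 5 fits only Frank (and all 6 values in {2, 3, 4, 5, 6, 7} must be used), so Frank = 5.
The 5 still-open variables together cover exactly {2, 3, 4, 6, 7} — 5 values for 5 variables — and 4 appears only in Dave's list, so Dave = 4.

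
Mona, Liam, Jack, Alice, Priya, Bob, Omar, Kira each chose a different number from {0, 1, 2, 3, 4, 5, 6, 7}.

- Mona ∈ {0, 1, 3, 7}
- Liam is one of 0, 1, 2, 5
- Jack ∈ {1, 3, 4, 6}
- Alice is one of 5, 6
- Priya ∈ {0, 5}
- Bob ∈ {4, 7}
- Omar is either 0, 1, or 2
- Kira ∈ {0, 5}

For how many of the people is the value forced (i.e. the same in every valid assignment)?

1

Priya and Kira between them cover only {0, 5} — a naked pair. Remove those values from Mona, Liam, Alice, Omar.
Alice has just one choice, so Alice = 6. Remove 6 from Jack.
Liam and Omar between them cover only {1, 2} — a naked pair. Remove those values from Mona, Jack.
Determined: Alice=6. The other people each still have more than one consistent value. That makes 1.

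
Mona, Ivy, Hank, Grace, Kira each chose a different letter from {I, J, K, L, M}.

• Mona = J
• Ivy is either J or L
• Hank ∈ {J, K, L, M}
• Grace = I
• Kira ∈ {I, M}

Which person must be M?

Mona's domain is down to {J}, so Mona = J. Eliminate J elsewhere: Ivy, Hank.
Ivy has just one choice, so Ivy = L. So Hank can't be L.
Grace's domain is down to {I}, so Grace = I. So Kira can't be I.
So M goes to Kira.

Kira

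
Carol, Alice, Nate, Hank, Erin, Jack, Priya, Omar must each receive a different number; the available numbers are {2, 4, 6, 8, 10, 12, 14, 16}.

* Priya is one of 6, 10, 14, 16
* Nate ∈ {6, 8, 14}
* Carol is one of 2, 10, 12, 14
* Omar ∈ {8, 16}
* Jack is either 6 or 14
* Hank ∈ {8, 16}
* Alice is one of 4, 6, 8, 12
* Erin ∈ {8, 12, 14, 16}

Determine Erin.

The 8 variables draw from only 8 values {2, 4, 6, 8, 10, 12, 14, 16}, so each is used; only Carol can be 2, hence Carol = 2.
Among the 7 still-open variables, 4 fits only Alice (and all 7 values in {4, 6, 8, 10, 12, 14, 16} must be used), so Alice = 4.
Among the 6 still-open variables, 10 fits only Priya (and all 6 values in {6, 8, 10, 12, 14, 16} must be used), so Priya = 10.
The 5 still-open variables together cover exactly {6, 8, 12, 14, 16} — 5 values for 5 variables — and 12 appears only in Erin's list, so Erin = 12.

12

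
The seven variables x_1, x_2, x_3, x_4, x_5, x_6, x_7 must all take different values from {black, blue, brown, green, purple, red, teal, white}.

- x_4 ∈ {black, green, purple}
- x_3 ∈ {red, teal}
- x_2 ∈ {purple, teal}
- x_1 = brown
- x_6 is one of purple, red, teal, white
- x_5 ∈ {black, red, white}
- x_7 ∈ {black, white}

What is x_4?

green

x_1's domain is down to {brown}, so x_1 = brown.
The 6 still-open variables together cover exactly {black, green, purple, red, teal, white} — 6 values for 6 variables — and green appears only in x_4's list, so x_4 = green.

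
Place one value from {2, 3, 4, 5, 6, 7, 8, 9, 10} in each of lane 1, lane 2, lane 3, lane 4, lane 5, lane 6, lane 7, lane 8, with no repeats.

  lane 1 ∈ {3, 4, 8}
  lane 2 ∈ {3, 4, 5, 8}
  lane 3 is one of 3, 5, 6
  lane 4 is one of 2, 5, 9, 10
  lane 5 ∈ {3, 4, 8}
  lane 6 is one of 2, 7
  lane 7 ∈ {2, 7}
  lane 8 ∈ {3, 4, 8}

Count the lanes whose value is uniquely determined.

lane 6 and lane 7 share exactly the 2 values {2, 7}; by pigeonhole those values go to them, so strike 2, 7 from lane 4.
The 3 variables lane 1, lane 5, lane 8 are confined to {3, 4, 8}, which locks those values in; drop them from lane 2, lane 3.
lane 2 has just one choice, so lane 2 = 5. Strike 5 from lane 3, lane 4.
That leaves lane 3 = 6.
Determined: lane 2=5, lane 3=6. The other lanes each still have more than one consistent value. That makes 2.

2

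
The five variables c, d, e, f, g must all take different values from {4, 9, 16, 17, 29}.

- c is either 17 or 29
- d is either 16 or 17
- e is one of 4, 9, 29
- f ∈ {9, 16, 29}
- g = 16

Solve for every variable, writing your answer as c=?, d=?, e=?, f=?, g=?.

g must be 16 (only option left). Strike 16 from d, f.
d's domain is down to {17}, so d = 17. Strike 17 from c.
c must be 29 (only option left). Eliminate 29 elsewhere: e, f.
f must be 9 (only option left). Remove 9 from e.
e must be 4 (only option left).

c=29, d=17, e=4, f=9, g=16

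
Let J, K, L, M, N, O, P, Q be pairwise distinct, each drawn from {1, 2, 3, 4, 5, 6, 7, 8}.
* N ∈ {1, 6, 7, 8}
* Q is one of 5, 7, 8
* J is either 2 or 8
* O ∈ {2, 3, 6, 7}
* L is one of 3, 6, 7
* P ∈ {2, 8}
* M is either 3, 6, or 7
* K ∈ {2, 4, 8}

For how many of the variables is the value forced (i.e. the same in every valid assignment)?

Among the 8 variables, 1 fits only N (and all 8 values in {1, 2, 3, 4, 5, 6, 7, 8} must be used), so N = 1.
The 7 still-open variables draw from only 7 values {2, 3, 4, 5, 6, 7, 8}, so each is used; only K can be 4, hence K = 4.
The 6 still-open variables draw from only 6 values {2, 3, 5, 6, 7, 8}, so each is used; only Q can be 5, hence Q = 5.
The 2 variables J and P are confined to {2, 8}, which locks those values in; drop them from O.
Determined: K=4, N=1, Q=5. The other variables each still have more than one consistent value. That makes 3.

3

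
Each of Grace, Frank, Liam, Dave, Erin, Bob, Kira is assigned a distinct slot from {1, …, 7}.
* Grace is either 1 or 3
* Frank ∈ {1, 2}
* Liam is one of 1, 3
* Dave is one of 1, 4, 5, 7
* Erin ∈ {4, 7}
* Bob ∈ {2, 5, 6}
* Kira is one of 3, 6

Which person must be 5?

Bob

The 2 variables Grace and Liam are confined to {1, 3}, which locks those values in; drop them from Frank, Dave, Kira.
That leaves Frank = 2. Eliminate 2 elsewhere: Bob.
Kira must be 6 (only option left). Eliminate 6 elsewhere: Bob.
So 5 goes to Bob.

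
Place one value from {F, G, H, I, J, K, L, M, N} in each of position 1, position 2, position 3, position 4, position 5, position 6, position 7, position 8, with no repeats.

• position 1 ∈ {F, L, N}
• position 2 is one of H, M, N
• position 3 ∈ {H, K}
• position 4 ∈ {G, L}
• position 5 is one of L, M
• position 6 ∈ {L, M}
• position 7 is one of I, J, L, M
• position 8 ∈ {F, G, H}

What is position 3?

position 5 and position 6 share exactly the 2 values {L, M}; by pigeonhole those values go to them, so strike L, M from position 1, position 2, position 4, position 7.
position 4's domain is down to {G}, so position 4 = G. Eliminate G elsewhere: position 8.
The 3 variables position 1, position 2, position 8 are confined to {F, H, N}, which locks those values in; drop them from position 3.
So position 3 = K.

K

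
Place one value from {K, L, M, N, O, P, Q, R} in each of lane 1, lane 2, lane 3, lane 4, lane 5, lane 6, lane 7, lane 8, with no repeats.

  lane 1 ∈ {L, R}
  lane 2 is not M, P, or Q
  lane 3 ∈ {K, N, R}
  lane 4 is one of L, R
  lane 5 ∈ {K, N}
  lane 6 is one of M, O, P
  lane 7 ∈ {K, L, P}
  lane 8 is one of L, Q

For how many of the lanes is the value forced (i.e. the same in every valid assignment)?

4

Among the 8 variables, M fits only lane 6 (and all 8 values in {K, L, M, N, O, P, Q, R} must be used), so lane 6 = M.
The 7 still-open variables draw from only 7 values {K, L, N, O, P, Q, R}, so each is used; only lane 2 can be O, hence lane 2 = O.
The 6 still-open variables together cover exactly {K, L, N, P, Q, R} — 6 values for 6 variables — and P appears only in lane 7's list, so lane 7 = P.
The 5 still-open variables together cover exactly {K, L, N, Q, R} — 5 values for 5 variables — and Q appears only in lane 8's list, so lane 8 = Q.
lane 1 and lane 4 between them cover only {L, R} — a naked pair. Remove those values from lane 3.
Determined: lane 2=O, lane 6=M, lane 7=P, lane 8=Q. The other lanes each still have more than one consistent value. That makes 4.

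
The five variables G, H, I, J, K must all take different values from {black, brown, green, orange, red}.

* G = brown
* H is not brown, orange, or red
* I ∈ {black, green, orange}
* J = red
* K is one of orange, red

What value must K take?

G must be brown (only option left).
That leaves J = red. Eliminate red elsewhere: K.
So K = orange.

orange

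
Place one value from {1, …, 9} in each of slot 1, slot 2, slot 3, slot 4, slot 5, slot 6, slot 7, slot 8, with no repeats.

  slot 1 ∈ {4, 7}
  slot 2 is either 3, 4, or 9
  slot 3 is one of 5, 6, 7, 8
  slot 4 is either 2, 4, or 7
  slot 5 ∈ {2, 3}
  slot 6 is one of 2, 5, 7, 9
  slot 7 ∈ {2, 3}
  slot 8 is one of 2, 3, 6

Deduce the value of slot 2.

The 8 variables together cover exactly {2, 3, 4, 5, 6, 7, 8, 9} — 8 values for 8 variables — and 8 appears only in slot 3's list, so slot 3 = 8.
Among the 7 still-open variables, 5 fits only slot 6 (and all 7 values in {2, 3, 4, 5, 6, 7, 9} must be used), so slot 6 = 5.
The 6 still-open variables together cover exactly {2, 3, 4, 6, 7, 9} — 6 values for 6 variables — and 6 appears only in slot 8's list, so slot 8 = 6.
The 5 still-open variables together cover exactly {2, 3, 4, 7, 9} — 5 values for 5 variables — and 9 appears only in slot 2's list, so slot 2 = 9.

9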